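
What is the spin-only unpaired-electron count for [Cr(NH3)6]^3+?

3

Summing ligand charges against the +3 overall charge gives an oxidation state of +3 for chromium.
Group 6 minus oxidation state 3 gives a d³ configuration.
In an octahedral field the d³ configuration is t₂g³e_g⁰ (only one arrangement possible), giving 3 unpaired electrons.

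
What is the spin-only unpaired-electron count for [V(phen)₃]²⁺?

3 unpaired electrons

1,10-phenanthroline is neutral; balancing the +2 overall charge requires V(II).
Group 5 minus oxidation state 2 gives a d³ configuration.
Counting donor atoms: 3×1,10-phenanthroline (bidentate) → 6 donors. Coordination number = 6.
In an octahedral field the d³ configuration is t₂g³e_g⁰ (only one arrangement possible), giving 3 unpaired electrons.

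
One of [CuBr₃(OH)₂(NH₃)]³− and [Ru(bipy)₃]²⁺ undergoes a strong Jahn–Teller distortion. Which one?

[CuBr₃(OH)₂(NH₃)]³−: Each bromide is −1; each hydroxide is −1; ammonia is neutral; balancing the −3 overall charge requires Cu(II). Copper is a group-11 element; Cu(II) is therefore d⁹. The t₂g⁶e_g³ configuration has an unevenly filled e_g set; the Jahn–Teller theorem predicts a tetragonal distortion (typically axial elongation) to lift the degeneracy.
[Ru(bipy)₃]²⁺: Summing ligand charges against the +2 overall charge gives an oxidation state of +2 for ruthenium. Group 8 minus oxidation state 2 gives a d⁶ configuration. A 4d ion has a large Δₒ and is invariably low-spin. The d⁶ configuration leaves the e_g set evenly filled (or empty) — no strong Jahn–Teller driving force.

[CuBr₃(OH)₂(NH₃)]³−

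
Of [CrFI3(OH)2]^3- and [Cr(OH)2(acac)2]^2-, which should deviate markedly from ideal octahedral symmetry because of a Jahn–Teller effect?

[CrFI3(OH)2]^3-: Summing ligand charges against the −3 overall charge gives an oxidation state of +3 for chromium. Group 6 minus oxidation state 3 gives a d³ configuration. The d³ configuration leaves the e_g set evenly filled (or empty) — no strong Jahn–Teller driving force.
[Cr(OH)2(acac)2]^2-: Summing ligand charges against the −2 overall charge gives an oxidation state of +2 for chromium. Chromium is a group-6 element; Cr(II) is therefore d⁴. Acetylacetonate and hydroxide are weak-field ligands for a first-row metal, so the complex is high-spin. The t₂g³e_g¹ (high-spin) configuration has an unevenly filled e_g set; the Jahn–Teller theorem predicts a tetragonal distortion (typically axial elongation) to lift the degeneracy.

[Cr(OH)2(acac)2]^2-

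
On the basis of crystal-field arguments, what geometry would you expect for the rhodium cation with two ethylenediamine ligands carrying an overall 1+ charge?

Ligand charges: ethylenediamine is neutral. With an overall charge of +1 the rhodium centre must be in the +1 oxidation state.
Rh sits in group 9, so the d-electron count is 9 − 1 = 8.
Counting donor atoms: 2×ethylenediamine (bidentate) → 4 donors. Coordination number = 4.
A 4d d⁸ ion has a large crystal-field splitting; square planar leaves the high-energy d_{x²−y²} orbital empty and maximises CFSE.

square planar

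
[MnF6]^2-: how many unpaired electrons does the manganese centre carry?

Summing ligand charges against the −2 overall charge gives an oxidation state of +4 for manganese.
Mn sits in group 7, so the d-electron count is 7 − 4 = 3.
In an octahedral field the d³ configuration is t₂g³e_g⁰ (only one arrangement possible), giving 3 unpaired electrons.

3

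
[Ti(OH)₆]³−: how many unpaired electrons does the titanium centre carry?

Each hydroxide is −1; balancing the −3 overall charge requires Ti(III).
Ti sits in group 4, so the d-electron count is 4 − 3 = 1.
In an octahedral field the d¹ configuration is t₂g¹e_g⁰ (only one arrangement possible), giving 1 unpaired electron.

1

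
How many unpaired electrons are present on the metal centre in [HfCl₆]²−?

0 unpaired electrons

Summing ligand charges against the −2 overall charge gives an oxidation state of +4 for hafnium.
Group 4 minus oxidation state 4 gives a d⁰ configuration.
In an octahedral field the d⁰ configuration is t₂g⁰e_g⁰, giving 0 unpaired electrons.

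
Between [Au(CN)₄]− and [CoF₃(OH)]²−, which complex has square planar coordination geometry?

For [Au(CN)₄]−: Each cyanide is −1; balancing the −1 overall charge requires Au(III). Gold is a group-11 element; Au(III) is therefore d⁸. A 5d d⁸ ion has a large crystal-field splitting; square planar leaves the high-energy d_{x²−y²} orbital empty and maximises CFSE. → square planar.
For [CoF₃(OH)]²−: Ligand charges: each fluoride is −1; each hydroxide is −1. With an overall charge of −2 the cobalt centre must be in the +2 oxidation state. Group 9 minus oxidation state 2 gives a d⁷ configuration. For a high-spin 3d d⁷ ion with weak-field ligands the small Δₜ gives little square-planar CFSE advantage, so four ligands adopt the sterically favoured tetrahedral geometry. → tetrahedral.

[Au(CN)₄]−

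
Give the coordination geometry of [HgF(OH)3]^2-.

Summing ligand charges against the −2 overall charge gives an oxidation state of +2 for mercury.
Mercury is a group-12 element; Hg(II) is therefore d¹⁰.
Coordination number: 4.
A d¹⁰ ion has no crystal-field stabilisation preference between square planar and tetrahedral, so four ligands adopt the sterically favoured tetrahedral geometry.

tetrahedral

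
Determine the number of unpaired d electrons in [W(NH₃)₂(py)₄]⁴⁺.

2

Summing ligand charges against the +4 overall charge gives an oxidation state of +4 for tungsten.
W sits in group 6, so the d-electron count is 6 − 4 = 2.
In an octahedral field the d² configuration is t₂g²e_g⁰ (only one arrangement possible), giving 2 unpaired electrons.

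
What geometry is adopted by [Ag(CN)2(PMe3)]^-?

trigonal planar

Each cyanide is −1; trimethylphosphine is neutral; balancing the −1 overall charge requires Ag(I).
Group 11 minus oxidation state 1 gives a d¹⁰ configuration.
With 3 monodentate ligands the coordination number is 3.
Three ligands around a d¹⁰ centre minimise repulsion in a trigonal-planar arrangement.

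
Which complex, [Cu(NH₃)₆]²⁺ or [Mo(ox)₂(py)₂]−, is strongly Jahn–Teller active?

[Cu(NH₃)₆]²⁺

[Cu(NH₃)₆]²⁺: Summing ligand charges against the +2 overall charge gives an oxidation state of +2 for copper. Cu sits in group 11, so the d-electron count is 11 − 2 = 9. The t₂g⁶e_g³ configuration has an unevenly filled e_g set; the Jahn–Teller theorem predicts a tetragonal distortion (typically axial elongation) to lift the degeneracy.
[Mo(ox)₂(py)₂]−: Summing ligand charges against the −1 overall charge gives an oxidation state of +3 for molybdenum. Mo sits in group 6, so the d-electron count is 6 − 3 = 3. The d³ configuration leaves the e_g set evenly filled (or empty) — no strong Jahn–Teller driving force.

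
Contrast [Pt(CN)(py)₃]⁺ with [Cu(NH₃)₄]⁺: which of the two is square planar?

[Pt(CN)(py)₃]⁺

For [Pt(CN)(py)₃]⁺: Ligand charges: each cyanide is −1; pyridine is neutral. With an overall charge of +1 the platinum centre must be in the +2 oxidation state. Platinum is a group-10 element; Pt(II) is therefore d⁸. A 5d d⁸ ion has a large crystal-field splitting; square planar leaves the high-energy d_{x²−y²} orbital empty and maximises CFSE. → square planar.
For [Cu(NH₃)₄]⁺: Summing ligand charges against the +1 overall charge gives an oxidation state of +1 for copper. Group 11 minus oxidation state 1 gives a d¹⁰ configuration. A d¹⁰ ion has no crystal-field stabilisation preference between square planar and tetrahedral, so four ligands adopt the sterically favoured tetrahedral geometry. → tetrahedral.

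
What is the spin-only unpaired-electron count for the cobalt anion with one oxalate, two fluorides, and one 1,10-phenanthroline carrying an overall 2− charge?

3

Each oxalate is −2; each fluoride is −1; 1,10-phenanthroline is neutral; balancing the −2 overall charge requires Co(II).
Co sits in group 9, so the d-electron count is 9 − 2 = 7.
Counting donor atoms: 1×oxalate (bidentate) → 2 donors; 2×fluoride (monodentate) → 2 donors; 1×1,10-phenanthroline (bidentate) → 2 donors. Coordination number = 6.
The spin state decides the count: Fluoride and oxalate are weak-field ligands for a first-row metal, so the complex is high-spin.
An octahedral high-spin d⁷ ion is t₂g⁵e_g², giving 3 unpaired electrons.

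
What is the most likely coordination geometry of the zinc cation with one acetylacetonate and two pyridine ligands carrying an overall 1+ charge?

tetrahedral

Each acetylacetonate is −1; pyridine is neutral; balancing the +1 overall charge requires Zn(II).
Zinc is a group-12 element; Zn(II) is therefore d¹⁰.
Counting donor atoms: 1×acetylacetonate (bidentate) → 2 donors; 2×pyridine (monodentate) → 2 donors. Coordination number = 4.
A d¹⁰ ion has no crystal-field stabilisation preference between square planar and tetrahedral, so four ligands adopt the sterically favoured tetrahedral geometry.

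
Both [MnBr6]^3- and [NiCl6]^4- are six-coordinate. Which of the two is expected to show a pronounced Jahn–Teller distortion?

[MnBr6]^3-: Summing ligand charges against the −3 overall charge gives an oxidation state of +3 for manganese. Group 7 minus oxidation state 3 gives a d⁴ configuration. Bromide is a weak-field ligand for a first-row metal, so the complex is high-spin. The t₂g³e_g¹ (high-spin) configuration has an unevenly filled e_g set; the Jahn–Teller theorem predicts a tetragonal distortion (typically axial elongation) to lift the degeneracy.
[NiCl6]^4-: Ligand charges: each chloride is −1. With an overall charge of −4 the nickel centre must be in the +2 oxidation state. Nickel is a group-10 element; Ni(II) is therefore d⁸. The d⁸ configuration leaves the e_g set evenly filled (or empty) — no strong Jahn–Teller driving force.

[MnBr6]^3-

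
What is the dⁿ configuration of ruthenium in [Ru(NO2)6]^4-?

d6

Ligand charges: each nitro (N-bound nitrite) is −1. With an overall charge of −4 the ruthenium centre must be in the +2 oxidation state.
Ruthenium is a group-8 element; Ru(II) is therefore d⁶.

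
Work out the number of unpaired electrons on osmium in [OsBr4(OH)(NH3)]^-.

Each bromide is −1; each hydroxide is −1; ammonia is neutral; balancing the −1 overall charge requires Os(IV).
Os sits in group 8, so the d-electron count is 8 − 4 = 4.
The spin state decides the count: a 5d ion has a large Δₒ and is invariably low-spin.
An octahedral low-spin d⁴ ion is t₂g⁴e_g⁰, giving 2 unpaired electrons.

2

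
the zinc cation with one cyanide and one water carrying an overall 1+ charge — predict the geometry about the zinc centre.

linear

Each cyanide is −1; water is neutral; balancing the +1 overall charge requires Zn(II).
Zinc is a group-12 element; Zn(II) is therefore d¹⁰.
Coordination number: 2.
A d¹⁰ ion with only two ligands adopts a linear arrangement (sp hybridisation; no CFSE preference).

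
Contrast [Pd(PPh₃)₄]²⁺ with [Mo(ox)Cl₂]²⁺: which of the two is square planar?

For [Pd(PPh₃)₄]²⁺: Triphenylphosphine is neutral; balancing the +2 overall charge requires Pd(II). Palladium is a group-10 element; Pd(II) is therefore d⁸. A 4d d⁸ ion has a large crystal-field splitting; square planar leaves the high-energy d_{x²−y²} orbital empty and maximises CFSE. → square planar.
For [Mo(ox)Cl₂]²⁺: Each oxalate is −2; each chloride is −1; balancing the +2 overall charge requires Mo(VI). Group 6 minus oxidation state 6 gives a d⁰ configuration. A d⁰ ion has no crystal-field stabilisation preference between square planar and tetrahedral, so four ligands adopt the sterically favoured tetrahedral geometry. → tetrahedral.

[Pd(PPh₃)₄]²⁺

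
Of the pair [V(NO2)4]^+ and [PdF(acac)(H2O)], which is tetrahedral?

For [V(NO2)4]^+: Summing ligand charges against the +1 overall charge gives an oxidation state of +5 for vanadium. Vanadium is a group-5 element; V(V) is therefore d⁰. A d⁰ ion has no crystal-field stabilisation preference between square planar and tetrahedral, so four ligands adopt the sterically favoured tetrahedral geometry. → tetrahedral.
For [PdF(acac)(H2O)]: Each fluoride is −1; each acetylacetonate is −1; water is neutral; balancing the 0 overall charge requires Pd(II). Palladium is a group-10 element; Pd(II) is therefore d⁸. A 4d d⁸ ion has a large crystal-field splitting; square planar leaves the high-energy d_{x²−y²} orbital empty and maximises CFSE. → square planar.

[V(NO2)4]^+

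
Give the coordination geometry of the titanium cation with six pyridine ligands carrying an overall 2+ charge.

octahedral

Ligand charges: pyridine is neutral. With an overall charge of +2 the titanium centre must be in the +2 oxidation state.
Ti sits in group 4, so the d-electron count is 4 − 2 = 2.
Coordination number: 6.
Six donors around a single metal centre give an octahedral coordination sphere.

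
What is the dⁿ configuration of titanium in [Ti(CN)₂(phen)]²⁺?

d⁰

Summing ligand charges against the +2 overall charge gives an oxidation state of +4 for titanium.
Group 4 minus oxidation state 4 gives a d⁰ configuration.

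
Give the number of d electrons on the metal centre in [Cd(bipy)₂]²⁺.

2,2′-bipyridine is neutral; balancing the +2 overall charge requires Cd(II).
Cadmium is a group-12 element; Cd(II) is therefore d¹⁰.

d¹⁰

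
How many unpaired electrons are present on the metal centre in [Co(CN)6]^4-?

Each cyanide is −1; balancing the −4 overall charge requires Co(II).
Co sits in group 9, so the d-electron count is 9 − 2 = 7.
The spin state decides the count: Cyanide is a strong-field ligand (high in the spectrochemical series) for a first-row metal, so the complex is low-spin.
An octahedral low-spin d⁷ ion is t₂g⁶e_g¹, giving 1 unpaired electron.

1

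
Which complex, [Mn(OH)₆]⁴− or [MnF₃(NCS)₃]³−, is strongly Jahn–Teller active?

[MnF₃(NCS)₃]³−

[Mn(OH)₆]⁴−: Summing ligand charges against the −4 overall charge gives an oxidation state of +2 for manganese. Manganese is a group-7 element; Mn(II) is therefore d⁵. Hydroxide is a weak-field ligand for a first-row metal, so the complex is high-spin. The d⁵ configuration leaves the e_g set evenly filled (or empty) — no strong Jahn–Teller driving force.
[MnF₃(NCS)₃]³−: Summing ligand charges against the −3 overall charge gives an oxidation state of +3 for manganese. Mn sits in group 7, so the d-electron count is 7 − 3 = 4. Fluoride and isothiocyanate are weak-field ligands for a first-row metal, so the complex is high-spin. The t₂g³e_g¹ (high-spin) configuration has an unevenly filled e_g set; the Jahn–Teller theorem predicts a tetragonal distortion (typically axial elongation) to lift the degeneracy.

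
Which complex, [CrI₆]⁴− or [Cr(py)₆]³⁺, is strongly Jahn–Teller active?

[CrI₆]⁴−

[CrI₆]⁴−: Ligand charges: each iodide is −1. With an overall charge of −4 the chromium centre must be in the +2 oxidation state. Cr sits in group 6, so the d-electron count is 6 − 2 = 4. Iodide is a weak-field ligand for a first-row metal, so the complex is high-spin. The t₂g³e_g¹ (high-spin) configuration has an unevenly filled e_g set; the Jahn–Teller theorem predicts a tetragonal distortion (typically axial elongation) to lift the degeneracy.
[Cr(py)₆]³⁺: Ligand charges: pyridine is neutral. With an overall charge of +3 the chromium centre must be in the +3 oxidation state. Group 6 minus oxidation state 3 gives a d³ configuration. The d³ configuration leaves the e_g set evenly filled (or empty) — no strong Jahn–Teller driving force.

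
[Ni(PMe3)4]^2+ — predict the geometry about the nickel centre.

square planar

Trimethylphosphine is neutral; balancing the +2 overall charge requires Ni(II).
Group 10 minus oxidation state 2 gives a d⁸ configuration.
With 4 monodentate ligands the coordination number is 4.
Trimethylphosphine is a strong-field ligand (high in the spectrochemical series).
A 3d d⁸ ion with strong-field ligands gains enough CFSE to favour square planar over tetrahedral.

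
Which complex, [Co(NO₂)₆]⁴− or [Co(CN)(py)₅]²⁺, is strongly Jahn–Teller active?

[Co(NO₂)₆]⁴−: Ligand charges: each nitro (N-bound nitrite) is −1. With an overall charge of −4 the cobalt centre must be in the +2 oxidation state. Group 9 minus oxidation state 2 gives a d⁷ configuration. Nitro (N-bound nitrite) is a strong-field ligand (high in the spectrochemical series) for a first-row metal, so the complex is low-spin. The t₂g⁶e_g¹ (low-spin) configuration has an unevenly filled e_g set; the Jahn–Teller theorem predicts a tetragonal distortion (typically axial elongation) to lift the degeneracy.
[Co(CN)(py)₅]²⁺: Summing ligand charges against the +2 overall charge gives an oxidation state of +3 for cobalt. Cobalt is a group-9 element; Co(III) is therefore d⁶. Co(III) has an exceptionally large octahedral splitting and is low-spin with essentially every ligand except fluoride. The d⁶ configuration leaves the e_g set evenly filled (or empty) — no strong Jahn–Teller driving force.

[Co(NO₂)₆]⁴−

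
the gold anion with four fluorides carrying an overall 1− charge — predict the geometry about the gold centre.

square planar

Ligand charges: each fluoride is −1. With an overall charge of −1 the gold centre must be in the +3 oxidation state.
Gold is a group-11 element; Au(III) is therefore d⁸.
Coordination number: 4.
A 5d d⁸ ion has a large crystal-field splitting; square planar leaves the high-energy d_{x²−y²} orbital empty and maximises CFSE.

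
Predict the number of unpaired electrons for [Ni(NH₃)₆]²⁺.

Ligand charges: ammonia is neutral. With an overall charge of +2 the nickel centre must be in the +2 oxidation state.
Nickel is a group-10 element; Ni(II) is therefore d⁸.
In an octahedral field the d⁸ configuration is t₂g⁶e_g² (only one arrangement possible), giving 2 unpaired electrons.

2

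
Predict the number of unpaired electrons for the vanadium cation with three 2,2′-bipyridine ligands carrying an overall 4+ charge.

2,2′-bipyridine is neutral; balancing the +4 overall charge requires V(IV).
Vanadium is a group-5 element; V(IV) is therefore d¹.
Counting donor atoms: 3×2,2′-bipyridine (bidentate) → 6 donors. Coordination number = 6.
In an octahedral field the d¹ configuration is t₂g¹e_g⁰ (only one arrangement possible), giving 1 unpaired electron.

1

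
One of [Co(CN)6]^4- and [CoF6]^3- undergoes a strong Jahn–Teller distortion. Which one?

[Co(CN)6]^4-

[Co(CN)6]^4-: Ligand charges: each cyanide is −1. With an overall charge of −4 the cobalt centre must be in the +2 oxidation state. Group 9 minus oxidation state 2 gives a d⁷ configuration. Cyanide is a strong-field ligand (high in the spectrochemical series) for a first-row metal, so the complex is low-spin. The t₂g⁶e_g¹ (low-spin) configuration has an unevenly filled e_g set; the Jahn–Teller theorem predicts a tetragonal distortion (typically axial elongation) to lift the degeneracy.
[CoF6]^3-: Each fluoride is −1; balancing the −3 overall charge requires Co(III). Co sits in group 9, so the d-electron count is 9 − 3 = 6. Fluoride is the one ligand weak enough to leave Co(III) high-spin — [CoF₆]³⁻ is the classic exception. The d⁶ configuration leaves the e_g set evenly filled (or empty) — no strong Jahn–Teller driving force.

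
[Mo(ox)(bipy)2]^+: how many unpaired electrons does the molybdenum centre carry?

3

Summing ligand charges against the +1 overall charge gives an oxidation state of +3 for molybdenum.
Group 6 minus oxidation state 3 gives a d³ configuration.
Counting donor atoms: 1×oxalate (bidentate) → 2 donors; 2×2,2′-bipyridine (bidentate) → 4 donors. Coordination number = 6.
In an octahedral field the d³ configuration is t₂g³e_g⁰ (only one arrangement possible), giving 3 unpaired electrons.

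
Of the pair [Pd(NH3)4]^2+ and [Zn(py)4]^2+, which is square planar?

For [Pd(NH3)4]^2+: Summing ligand charges against the +2 overall charge gives an oxidation state of +2 for palladium. Pd sits in group 10, so the d-electron count is 10 − 2 = 8. A 4d d⁸ ion has a large crystal-field splitting; square planar leaves the high-energy d_{x²−y²} orbital empty and maximises CFSE. → square planar.
For [Zn(py)4]^2+: Summing ligand charges against the +2 overall charge gives an oxidation state of +2 for zinc. Group 12 minus oxidation state 2 gives a d¹⁰ configuration. A d¹⁰ ion has no crystal-field stabilisation preference between square planar and tetrahedral, so four ligands adopt the sterically favoured tetrahedral geometry. → tetrahedral.

[Pd(NH3)4]^2+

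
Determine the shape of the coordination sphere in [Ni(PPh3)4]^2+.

Ligand charges: triphenylphosphine is neutral. With an overall charge of +2 the nickel centre must be in the +2 oxidation state.
Ni sits in group 10, so the d-electron count is 10 − 2 = 8.
Coordination number: 4.
Triphenylphosphine is a strong-field ligand (high in the spectrochemical series).
A 3d d⁸ ion with strong-field ligands gains enough CFSE to favour square planar over tetrahedral.

square planar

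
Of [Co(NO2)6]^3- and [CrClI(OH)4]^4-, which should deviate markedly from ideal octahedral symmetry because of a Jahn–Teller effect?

[Co(NO2)6]^3-: Ligand charges: each nitro (N-bound nitrite) is −1. With an overall charge of −3 the cobalt centre must be in the +3 oxidation state. Group 9 minus oxidation state 3 gives a d⁶ configuration. Co(III) has an exceptionally large octahedral splitting and is low-spin with essentially every ligand except fluoride. The d⁶ configuration leaves the e_g set evenly filled (or empty) — no strong Jahn–Teller driving force.
[CrClI(OH)4]^4-: Each chloride is −1; each iodide is −1; each hydroxide is −1; balancing the −4 overall charge requires Cr(II). Group 6 minus oxidation state 2 gives a d⁴ configuration. Chloride, hydroxide, and iodide are weak-field ligands for a first-row metal, so the complex is high-spin. The t₂g³e_g¹ (high-spin) configuration has an unevenly filled e_g set; the Jahn–Teller theorem predicts a tetragonal distortion (typically axial elongation) to lift the degeneracy.

[CrClI(OH)4]^4-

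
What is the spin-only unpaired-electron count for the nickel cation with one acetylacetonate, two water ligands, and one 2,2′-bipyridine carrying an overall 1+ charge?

2 unpaired electrons

Summing ligand charges against the +1 overall charge gives an oxidation state of +2 for nickel.
Group 10 minus oxidation state 2 gives a d⁸ configuration.
Counting donor atoms: 1×acetylacetonate (bidentate) → 2 donors; 2×water (monodentate) → 2 donors; 1×2,2′-bipyridine (bidentate) → 2 donors. Coordination number = 6.
In an octahedral field the d⁸ configuration is t₂g⁶e_g² (only one arrangement possible), giving 2 unpaired electrons.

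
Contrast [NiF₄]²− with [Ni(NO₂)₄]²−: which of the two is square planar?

[Ni(NO₂)₄]²−

For [NiF₄]²−: Each fluoride is −1; balancing the −2 overall charge requires Ni(II). Ni sits in group 10, so the d-electron count is 10 − 2 = 8. Fluoride is a weak-field ligand. With weak-field ligands the CFSE gain from square planar is small, so a 3d d⁸ ion takes the sterically preferred tetrahedral geometry. → tetrahedral.
For [Ni(NO₂)₄]²−: Ligand charges: each nitro (N-bound nitrite) is −1. With an overall charge of −2 the nickel centre must be in the +2 oxidation state. Ni sits in group 10, so the d-electron count is 10 − 2 = 8. Nitro (N-bound nitrite) is a strong-field ligand (high in the spectrochemical series). A 3d d⁸ ion with strong-field ligands gains enough CFSE to favour square planar over tetrahedral. → square planar.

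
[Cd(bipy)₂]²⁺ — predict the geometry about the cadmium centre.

tetrahedral

2,2′-bipyridine is neutral; balancing the +2 overall charge requires Cd(II).
Cadmium is a group-12 element; Cd(II) is therefore d¹⁰.
Counting donor atoms: 2×2,2′-bipyridine (bidentate) → 4 donors. Coordination number = 4.
A d¹⁰ ion has no crystal-field stabilisation preference between square planar and tetrahedral, so four ligands adopt the sterically favoured tetrahedral geometry.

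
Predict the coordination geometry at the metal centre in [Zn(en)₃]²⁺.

Ligand charges: ethylenediamine is neutral. With an overall charge of +2 the zinc centre must be in the +2 oxidation state.
Zn sits in group 12, so the d-electron count is 12 − 2 = 10.
Counting donor atoms: 3×ethylenediamine (bidentate) → 6 donors. Coordination number = 6.
Six donors around a single metal centre give an octahedral coordination sphere.

octahedral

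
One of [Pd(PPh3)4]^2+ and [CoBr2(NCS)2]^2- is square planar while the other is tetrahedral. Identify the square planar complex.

For [Pd(PPh3)4]^2+: Ligand charges: triphenylphosphine is neutral. With an overall charge of +2 the palladium centre must be in the +2 oxidation state. Pd sits in group 10, so the d-electron count is 10 − 2 = 8. A 4d d⁸ ion has a large crystal-field splitting; square planar leaves the high-energy d_{x²−y²} orbital empty and maximises CFSE. → square planar.
For [CoBr2(NCS)2]^2-: Ligand charges: each bromide is −1; each isothiocyanate is −1. With an overall charge of −2 the cobalt centre must be in the +2 oxidation state. Group 9 minus oxidation state 2 gives a d⁷ configuration. For a high-spin 3d d⁷ ion with weak-field ligands the small Δₜ gives little square-planar CFSE advantage, so four ligands adopt the sterically favoured tetrahedral geometry. → tetrahedral.

[Pd(PPh3)4]^2+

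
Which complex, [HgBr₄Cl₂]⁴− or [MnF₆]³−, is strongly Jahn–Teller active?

[MnF₆]³−

[HgBr₄Cl₂]⁴−: Summing ligand charges against the −4 overall charge gives an oxidation state of +2 for mercury. Hg sits in group 12, so the d-electron count is 12 − 2 = 10. The d¹⁰ configuration leaves the e_g set evenly filled (or empty) — no strong Jahn–Teller driving force.
[MnF₆]³−: Each fluoride is −1; balancing the −3 overall charge requires Mn(III). Manganese is a group-7 element; Mn(III) is therefore d⁴. Fluoride is a weak-field ligand for a first-row metal, so the complex is high-spin. The t₂g³e_g¹ (high-spin) configuration has an unevenly filled e_g set; the Jahn–Teller theorem predicts a tetragonal distortion (typically axial elongation) to lift the degeneracy.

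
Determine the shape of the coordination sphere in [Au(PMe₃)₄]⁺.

Trimethylphosphine is neutral; balancing the +1 overall charge requires Au(I).
Group 11 minus oxidation state 1 gives a d¹⁰ configuration.
With 4 monodentate ligands the coordination number is 4.
A d¹⁰ ion has no crystal-field stabilisation preference between square planar and tetrahedral, so four ligands adopt the sterically favoured tetrahedral geometry.

tetrahedral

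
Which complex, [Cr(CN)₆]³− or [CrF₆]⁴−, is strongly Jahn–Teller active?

[Cr(CN)₆]³−: Each cyanide is −1; balancing the −3 overall charge requires Cr(III). Cr sits in group 6, so the d-electron count is 6 − 3 = 3. The d³ configuration leaves the e_g set evenly filled (or empty) — no strong Jahn–Teller driving force.
[CrF₆]⁴−: Ligand charges: each fluoride is −1. With an overall charge of −4 the chromium centre must be in the +2 oxidation state. Chromium is a group-6 element; Cr(II) is therefore d⁴. Fluoride is a weak-field ligand for a first-row metal, so the complex is high-spin. The t₂g³e_g¹ (high-spin) configuration has an unevenly filled e_g set; the Jahn–Teller theorem predicts a tetragonal distortion (typically axial elongation) to lift the degeneracy.

[CrF₆]⁴−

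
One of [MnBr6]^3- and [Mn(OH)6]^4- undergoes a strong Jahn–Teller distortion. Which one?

[MnBr6]^3-

[MnBr6]^3-: Summing ligand charges against the −3 overall charge gives an oxidation state of +3 for manganese. Mn sits in group 7, so the d-electron count is 7 − 3 = 4. Bromide is a weak-field ligand for a first-row metal, so the complex is high-spin. The t₂g³e_g¹ (high-spin) configuration has an unevenly filled e_g set; the Jahn–Teller theorem predicts a tetragonal distortion (typically axial elongation) to lift the degeneracy.
[Mn(OH)6]^4-: Summing ligand charges against the −4 overall charge gives an oxidation state of +2 for manganese. Mn sits in group 7, so the d-electron count is 7 − 2 = 5. Hydroxide is a weak-field ligand for a first-row metal, so the complex is high-spin. The d⁵ configuration leaves the e_g set evenly filled (or empty) — no strong Jahn–Teller driving force.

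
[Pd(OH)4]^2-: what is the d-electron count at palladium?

Summing ligand charges against the −2 overall charge gives an oxidation state of +2 for palladium.
Pd sits in group 10, so the d-electron count is 10 − 2 = 8.

d8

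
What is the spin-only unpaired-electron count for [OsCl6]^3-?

1

Summing ligand charges against the −3 overall charge gives an oxidation state of +3 for osmium.
Group 8 minus oxidation state 3 gives a d⁵ configuration.
The spin state decides the count: a 5d ion has a large Δₒ and is invariably low-spin.
An octahedral low-spin d⁵ ion is t₂g⁵e_g⁰, giving 1 unpaired electron.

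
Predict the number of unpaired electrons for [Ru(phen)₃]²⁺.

0 unpaired electrons

1,10-phenanthroline is neutral; balancing the +2 overall charge requires Ru(II).
Ruthenium is a group-8 element; Ru(II) is therefore d⁶.
Counting donor atoms: 3×1,10-phenanthroline (bidentate) → 6 donors. Coordination number = 6.
The spin state decides the count: a 4d ion has a large Δₒ and is invariably low-spin.
An octahedral low-spin d⁶ ion is t₂g⁶e_g⁰, giving 0 unpaired electrons.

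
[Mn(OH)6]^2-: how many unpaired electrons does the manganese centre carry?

3 unpaired electrons

Ligand charges: each hydroxide is −1. With an overall charge of −2 the manganese centre must be in the +4 oxidation state.
Group 7 minus oxidation state 4 gives a d³ configuration.
In an octahedral field the d³ configuration is t₂g³e_g⁰ (only one arrangement possible), giving 3 unpaired electrons.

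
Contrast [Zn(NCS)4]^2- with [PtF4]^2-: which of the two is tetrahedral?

For [Zn(NCS)4]^2-: Summing ligand charges against the −2 overall charge gives an oxidation state of +2 for zinc. Zn sits in group 12, so the d-electron count is 12 − 2 = 10. A d¹⁰ ion has no crystal-field stabilisation preference between square planar and tetrahedral, so four ligands adopt the sterically favoured tetrahedral geometry. → tetrahedral.
For [PtF4]^2-: Ligand charges: each fluoride is −1. With an overall charge of −2 the platinum centre must be in the +2 oxidation state. Pt sits in group 10, so the d-electron count is 10 − 2 = 8. A 5d d⁸ ion has a large crystal-field splitting; square planar leaves the high-energy d_{x²−y²} orbital empty and maximises CFSE. → square planar.

[Zn(NCS)4]^2-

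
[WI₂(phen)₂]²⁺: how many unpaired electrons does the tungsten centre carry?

2 unpaired electrons

Each iodide is −1; 1,10-phenanthroline is neutral; balancing the +2 overall charge requires W(IV).
W sits in group 6, so the d-electron count is 6 − 4 = 2.
Counting donor atoms: 2×iodide (monodentate) → 2 donors; 2×1,10-phenanthroline (bidentate) → 4 donors. Coordination number = 6.
In an octahedral field the d² configuration is t₂g²e_g⁰ (only one arrangement possible), giving 2 unpaired electrons.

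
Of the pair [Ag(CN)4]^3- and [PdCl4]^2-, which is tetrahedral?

[Ag(CN)4]^3-

For [Ag(CN)4]^3-: Ligand charges: each cyanide is −1. With an overall charge of −3 the silver centre must be in the +1 oxidation state. Group 11 minus oxidation state 1 gives a d¹⁰ configuration. A d¹⁰ ion has no crystal-field stabilisation preference between square planar and tetrahedral, so four ligands adopt the sterically favoured tetrahedral geometry. → tetrahedral.
For [PdCl4]^2-: Summing ligand charges against the −2 overall charge gives an oxidation state of +2 for palladium. Palladium is a group-10 element; Pd(II) is therefore d⁸. A 4d d⁸ ion has a large crystal-field splitting; square planar leaves the high-energy d_{x²−y²} orbital empty and maximises CFSE. → square planar.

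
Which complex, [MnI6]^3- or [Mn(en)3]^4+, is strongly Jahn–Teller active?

[MnI6]^3-: Each iodide is −1; balancing the −3 overall charge requires Mn(III). Group 7 minus oxidation state 3 gives a d⁴ configuration. Iodide is a weak-field ligand for a first-row metal, so the complex is high-spin. The t₂g³e_g¹ (high-spin) configuration has an unevenly filled e_g set; the Jahn–Teller theorem predicts a tetragonal distortion (typically axial elongation) to lift the degeneracy.
[Mn(en)3]^4+: Ligand charges: ethylenediamine is neutral. With an overall charge of +4 the manganese centre must be in the +4 oxidation state. Manganese is a group-7 element; Mn(IV) is therefore d³. The d³ configuration leaves the e_g set evenly filled (or empty) — no strong Jahn–Teller driving force.

[MnI6]^3-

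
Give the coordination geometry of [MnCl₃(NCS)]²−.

Ligand charges: each chloride is −1; each isothiocyanate is −1. With an overall charge of −2 the manganese centre must be in the +2 oxidation state.
Group 7 minus oxidation state 2 gives a d⁵ configuration.
Coordination number: 4.
Chloride and isothiocyanate are weak-field ligands.
A high-spin d⁵ ion has zero CFSE in either geometry, so four ligands adopt the sterically favoured tetrahedral geometry.

tetrahedral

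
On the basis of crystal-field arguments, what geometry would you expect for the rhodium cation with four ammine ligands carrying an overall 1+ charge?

Summing ligand charges against the +1 overall charge gives an oxidation state of +1 for rhodium.
Rh sits in group 9, so the d-electron count is 9 − 1 = 8.
Coordination number: 4.
A 4d d⁸ ion has a large crystal-field splitting; square planar leaves the high-energy d_{x²−y²} orbital empty and maximises CFSE.

square planar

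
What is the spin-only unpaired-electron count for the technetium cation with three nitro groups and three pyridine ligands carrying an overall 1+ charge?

Each nitro (N-bound nitrite) is −1; pyridine is neutral; balancing the +1 overall charge requires Tc(IV).
Tc sits in group 7, so the d-electron count is 7 − 4 = 3.
In an octahedral field the d³ configuration is t₂g³e_g⁰ (only one arrangement possible), giving 3 unpaired electrons.

3 unpaired electrons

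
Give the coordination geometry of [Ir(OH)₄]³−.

Ligand charges: each hydroxide is −1. With an overall charge of −3 the iridium centre must be in the +1 oxidation state.
Iridium is a group-9 element; Ir(I) is therefore d⁸.
Coordination number: 4.
A 5d d⁸ ion has a large crystal-field splitting; square planar leaves the high-energy d_{x²−y²} orbital empty and maximises CFSE.

square planar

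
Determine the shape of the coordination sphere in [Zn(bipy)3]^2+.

octahedral

2,2′-bipyridine is neutral; balancing the +2 overall charge requires Zn(II).
Zn sits in group 12, so the d-electron count is 12 − 2 = 10.
Counting donor atoms: 3×2,2′-bipyridine (bidentate) → 6 donors. Coordination number = 6.
Six donors around a single metal centre give an octahedral coordination sphere.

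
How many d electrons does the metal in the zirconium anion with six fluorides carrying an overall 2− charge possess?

d⁰

Each fluoride is −1; balancing the −2 overall charge requires Zr(IV).
Group 4 minus oxidation state 4 gives a d⁰ configuration.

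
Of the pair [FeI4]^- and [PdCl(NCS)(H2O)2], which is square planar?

For [FeI4]^-: Ligand charges: each iodide is −1. With an overall charge of −1 the iron centre must be in the +3 oxidation state. Fe sits in group 8, so the d-electron count is 8 − 3 = 5. A high-spin d⁵ ion has zero CFSE in either geometry, so four ligands adopt the sterically favoured tetrahedral geometry. → tetrahedral.
For [PdCl(NCS)(H2O)2]: Ligand charges: each chloride is −1; each isothiocyanate is −1; water is neutral. With an overall charge of 0 the palladium centre must be in the +2 oxidation state. Pd sits in group 10, so the d-electron count is 10 − 2 = 8. A 4d d⁸ ion has a large crystal-field splitting; square planar leaves the high-energy d_{x²−y²} orbital empty and maximises CFSE. → square planar.

[PdCl(NCS)(H2O)2]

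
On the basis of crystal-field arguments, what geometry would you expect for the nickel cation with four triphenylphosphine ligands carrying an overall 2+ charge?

square planar

Triphenylphosphine is neutral; balancing the +2 overall charge requires Ni(II).
Nickel is a group-10 element; Ni(II) is therefore d⁸.
Coordination number: 4.
Triphenylphosphine is a strong-field ligand (high in the spectrochemical series).
A 3d d⁸ ion with strong-field ligands gains enough CFSE to favour square planar over tetrahedral.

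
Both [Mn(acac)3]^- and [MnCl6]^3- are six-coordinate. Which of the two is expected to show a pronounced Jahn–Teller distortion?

[MnCl6]^3-

[Mn(acac)3]^-: Summing ligand charges against the −1 overall charge gives an oxidation state of +2 for manganese. Group 7 minus oxidation state 2 gives a d⁵ configuration. Acetylacetonate is a weak-field ligand for a first-row metal, so the complex is high-spin. The d⁵ configuration leaves the e_g set evenly filled (or empty) — no strong Jahn–Teller driving force.
[MnCl6]^3-: Ligand charges: each chloride is −1. With an overall charge of −3 the manganese centre must be in the +3 oxidation state. Manganese is a group-7 element; Mn(III) is therefore d⁴. Chloride is a weak-field ligand for a first-row metal, so the complex is high-spin. The t₂g³e_g¹ (high-spin) configuration has an unevenly filled e_g set; the Jahn–Teller theorem predicts a tetragonal distortion (typically axial elongation) to lift the degeneracy.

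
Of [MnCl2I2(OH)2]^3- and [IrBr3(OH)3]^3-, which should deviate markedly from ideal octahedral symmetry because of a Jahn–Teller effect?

[MnCl2I2(OH)2]^3-

[MnCl2I2(OH)2]^3-: Summing ligand charges against the −3 overall charge gives an oxidation state of +3 for manganese. Group 7 minus oxidation state 3 gives a d⁴ configuration. Chloride, hydroxide, and iodide are weak-field ligands for a first-row metal, so the complex is high-spin. The t₂g³e_g¹ (high-spin) configuration has an unevenly filled e_g set; the Jahn–Teller theorem predicts a tetragonal distortion (typically axial elongation) to lift the degeneracy.
[IrBr3(OH)3]^3-: Summing ligand charges against the −3 overall charge gives an oxidation state of +3 for iridium. Iridium is a group-9 element; Ir(III) is therefore d⁶. A 5d ion has a large Δₒ and is invariably low-spin. The d⁶ configuration leaves the e_g set evenly filled (or empty) — no strong Jahn–Teller driving force.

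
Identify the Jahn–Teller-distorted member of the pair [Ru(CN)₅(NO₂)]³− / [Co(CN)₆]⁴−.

[Ru(CN)₅(NO₂)]³−: Summing ligand charges against the −3 overall charge gives an oxidation state of +3 for ruthenium. Ruthenium is a group-8 element; Ru(III) is therefore d⁵. A 4d ion has a large Δₒ and is invariably low-spin. The d⁵ configuration leaves the e_g set evenly filled (or empty) — no strong Jahn–Teller driving force.
[Co(CN)₆]⁴−: Summing ligand charges against the −4 overall charge gives an oxidation state of +2 for cobalt. Cobalt is a group-9 element; Co(II) is therefore d⁷. Cyanide is a strong-field ligand (high in the spectrochemical series) for a first-row metal, so the complex is low-spin. The t₂g⁶e_g¹ (low-spin) configuration has an unevenly filled e_g set; the Jahn–Teller theorem predicts a tetragonal distortion (typically axial elongation) to lift the degeneracy.

[Co(CN)₆]⁴−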